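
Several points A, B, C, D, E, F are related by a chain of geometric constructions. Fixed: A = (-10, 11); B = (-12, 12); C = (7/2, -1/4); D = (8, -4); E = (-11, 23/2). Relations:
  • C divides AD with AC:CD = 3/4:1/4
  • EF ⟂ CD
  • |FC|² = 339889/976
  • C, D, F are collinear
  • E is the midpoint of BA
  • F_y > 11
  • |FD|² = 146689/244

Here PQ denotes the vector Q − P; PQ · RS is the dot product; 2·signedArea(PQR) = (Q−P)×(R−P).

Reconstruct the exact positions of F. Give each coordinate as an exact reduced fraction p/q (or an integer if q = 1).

F = (-661/61, 1427/122)

1. F_x = -661/61  [C, D, F are collinear ∩ EF ⟂ CD]
2. F_y = 1427/122  [C, D, F are collinear ∩ EF ⟂ CD]
   → F = (-661/61, 1427/122)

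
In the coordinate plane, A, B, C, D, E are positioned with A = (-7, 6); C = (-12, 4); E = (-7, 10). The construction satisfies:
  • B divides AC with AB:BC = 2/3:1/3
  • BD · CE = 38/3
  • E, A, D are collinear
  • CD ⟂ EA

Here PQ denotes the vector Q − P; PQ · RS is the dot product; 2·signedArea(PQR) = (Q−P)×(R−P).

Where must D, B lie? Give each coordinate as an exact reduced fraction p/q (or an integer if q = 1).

1. D_x = -7  [E, A, D are collinear ∩ CD ⟂ EA]
2. D_y = 4  [E, A, D are collinear ∩ CD ⟂ EA]
   → D = (-7, 4)
3. B_x = -31/3  [B divides AC with AB:BC = 2/3:1/3]
4. B_y = 14/3  [B divides AC with AB:BC = 2/3:1/3]
   → B = (-31/3, 14/3)

B = (-31/3, 14/3)
D = (-7, 4)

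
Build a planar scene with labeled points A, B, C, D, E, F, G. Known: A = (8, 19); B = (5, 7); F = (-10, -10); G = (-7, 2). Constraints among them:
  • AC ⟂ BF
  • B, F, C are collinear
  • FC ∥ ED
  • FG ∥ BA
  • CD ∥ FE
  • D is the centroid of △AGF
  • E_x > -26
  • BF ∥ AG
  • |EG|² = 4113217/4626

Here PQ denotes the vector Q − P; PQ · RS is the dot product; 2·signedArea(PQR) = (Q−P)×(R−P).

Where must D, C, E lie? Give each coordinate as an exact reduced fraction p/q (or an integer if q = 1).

C = (6305/514, 7831/514)
D = (-3, 11/3)
E = (-12987/514, -33259/1542)

1. D_x = -3  [D is the centroid of △AGF]
2. D_y = 11/3  [D is the centroid of △AGF]
   → D = (-3, 11/3)
3. C_x = 6305/514  [B, F, C are collinear ∩ AC ⟂ BF]
4. C_y = 7831/514  [B, F, C are collinear ∩ AC ⟂ BF]
   → C = (6305/514, 7831/514)
5. E_x = -12987/514  [FC ∥ ED ∩ CD ∥ FE]
6. E_y = -33259/1542  [FC ∥ ED ∩ CD ∥ FE]
   → E = (-12987/514, -33259/1542)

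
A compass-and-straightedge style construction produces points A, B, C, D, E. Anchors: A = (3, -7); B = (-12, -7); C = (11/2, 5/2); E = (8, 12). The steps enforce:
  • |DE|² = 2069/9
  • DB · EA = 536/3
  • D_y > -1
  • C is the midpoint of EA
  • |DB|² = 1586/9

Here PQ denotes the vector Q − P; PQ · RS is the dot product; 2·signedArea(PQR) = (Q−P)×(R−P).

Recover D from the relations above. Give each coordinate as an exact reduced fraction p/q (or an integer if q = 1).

1. D_x = -1/3  [line 5·x + 19·y + 43/3 = 0 ∩ |DE|² = 2069/9]
2. D_y = -2/3  [line 5·x + 19·y + 43/3 = 0 ∩ |DE|² = 2069/9]
   → D = (-1/3, -2/3)

D = (-1/3, -2/3)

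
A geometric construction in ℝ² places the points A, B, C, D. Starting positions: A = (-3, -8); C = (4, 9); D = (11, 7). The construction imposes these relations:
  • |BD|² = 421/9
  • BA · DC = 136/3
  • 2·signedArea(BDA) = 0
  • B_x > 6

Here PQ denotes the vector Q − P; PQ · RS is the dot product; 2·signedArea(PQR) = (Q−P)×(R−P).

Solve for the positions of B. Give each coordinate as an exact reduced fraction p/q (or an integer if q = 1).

B = (19/3, 2)

1. B_x = 19/3  [2·signedArea(BDA) = 0 ∩ BA · DC = 136/3]
2. B_y = 2  [2·signedArea(BDA) = 0 ∩ BA · DC = 136/3]
   → B = (19/3, 2)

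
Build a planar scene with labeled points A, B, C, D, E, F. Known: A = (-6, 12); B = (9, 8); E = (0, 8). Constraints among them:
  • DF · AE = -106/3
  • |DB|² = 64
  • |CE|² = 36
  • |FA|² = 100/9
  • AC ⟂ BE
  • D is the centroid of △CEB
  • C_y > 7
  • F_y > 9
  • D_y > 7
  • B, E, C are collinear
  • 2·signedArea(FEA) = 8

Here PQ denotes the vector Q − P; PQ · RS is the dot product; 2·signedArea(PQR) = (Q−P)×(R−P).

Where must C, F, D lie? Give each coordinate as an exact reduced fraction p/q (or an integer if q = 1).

1. C_x = -6  [B, E, C are collinear ∩ AC ⟂ BE]
2. C_y = 8  [B, E, C are collinear ∩ AC ⟂ BE]
   → C = (-6, 8)
3. D_x = 1  [D is the centroid of △CEB]
4. D_y = 8  [D is the centroid of △CEB]
   → D = (1, 8)
5. F_x = -4  [2·signedArea(FEA) = 8 ∩ DF · AE = -106/3]
6. F_y = 28/3  [2·signedArea(FEA) = 8 ∩ DF · AE = -106/3]
   → F = (-4, 28/3)

C = (-6, 8)
D = (1, 8)
F = (-4, 28/3)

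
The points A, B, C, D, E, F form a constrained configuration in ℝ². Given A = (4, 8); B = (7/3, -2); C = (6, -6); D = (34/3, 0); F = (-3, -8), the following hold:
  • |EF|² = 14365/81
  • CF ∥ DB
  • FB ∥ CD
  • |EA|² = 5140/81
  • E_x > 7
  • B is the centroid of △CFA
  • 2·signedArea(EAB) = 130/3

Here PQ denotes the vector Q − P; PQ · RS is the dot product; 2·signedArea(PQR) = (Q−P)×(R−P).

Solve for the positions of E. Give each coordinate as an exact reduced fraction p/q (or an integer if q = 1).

1. E_x = 64/9  [line 10·x + -5/3·y + -70 = 0 ∩ |EF|² = 14365/81]
2. E_y = 2/3  [line 10·x + -5/3·y + -70 = 0 ∩ |EF|² = 14365/81]
   → E = (64/9, 2/3)

E = (64/9, 2/3)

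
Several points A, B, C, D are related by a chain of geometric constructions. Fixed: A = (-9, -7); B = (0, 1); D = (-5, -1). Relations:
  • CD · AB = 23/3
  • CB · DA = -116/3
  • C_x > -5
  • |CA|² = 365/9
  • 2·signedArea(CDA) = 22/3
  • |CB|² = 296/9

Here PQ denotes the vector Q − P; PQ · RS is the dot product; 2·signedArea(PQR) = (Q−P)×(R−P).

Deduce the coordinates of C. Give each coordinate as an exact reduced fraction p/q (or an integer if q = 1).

C = (-14/3, -7/3)

1. C_x = -14/3  [2·signedArea(CDA) = 22/3 ∩ CD · AB = 23/3]
2. C_y = -7/3  [2·signedArea(CDA) = 22/3 ∩ CD · AB = 23/3]
   → C = (-14/3, -7/3)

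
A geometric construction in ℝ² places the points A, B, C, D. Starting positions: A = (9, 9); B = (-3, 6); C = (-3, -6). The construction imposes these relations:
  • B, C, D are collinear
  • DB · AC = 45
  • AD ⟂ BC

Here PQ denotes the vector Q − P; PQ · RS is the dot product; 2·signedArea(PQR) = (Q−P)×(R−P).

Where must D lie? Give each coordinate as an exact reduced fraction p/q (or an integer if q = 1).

1. D_x = -3  [B, C, D are collinear ∩ AD ⟂ BC]
2. D_y = 9  [B, C, D are collinear ∩ AD ⟂ BC]
   → D = (-3, 9)

D = (-3, 9)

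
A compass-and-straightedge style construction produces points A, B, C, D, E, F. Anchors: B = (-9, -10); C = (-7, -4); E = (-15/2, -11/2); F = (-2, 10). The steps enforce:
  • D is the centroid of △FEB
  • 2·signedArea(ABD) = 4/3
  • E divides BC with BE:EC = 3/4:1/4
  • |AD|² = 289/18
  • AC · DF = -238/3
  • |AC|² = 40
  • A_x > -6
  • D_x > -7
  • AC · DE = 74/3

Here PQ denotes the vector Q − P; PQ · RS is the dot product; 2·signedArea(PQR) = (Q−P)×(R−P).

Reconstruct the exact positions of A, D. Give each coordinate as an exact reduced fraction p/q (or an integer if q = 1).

A = (-5, 2)
D = (-37/6, -11/6)

1. D_x = -37/6  [D is the centroid of △FEB]
2. D_y = -11/6  [D is the centroid of △FEB]
   → D = (-37/6, -11/6)
3. A_x = -5  [AC · DE = 74/3 ∩ 2·signedArea(ABD) = 4/3]
4. A_y = 2  [AC · DE = 74/3 ∩ 2·signedArea(ABD) = 4/3]
   → A = (-5, 2)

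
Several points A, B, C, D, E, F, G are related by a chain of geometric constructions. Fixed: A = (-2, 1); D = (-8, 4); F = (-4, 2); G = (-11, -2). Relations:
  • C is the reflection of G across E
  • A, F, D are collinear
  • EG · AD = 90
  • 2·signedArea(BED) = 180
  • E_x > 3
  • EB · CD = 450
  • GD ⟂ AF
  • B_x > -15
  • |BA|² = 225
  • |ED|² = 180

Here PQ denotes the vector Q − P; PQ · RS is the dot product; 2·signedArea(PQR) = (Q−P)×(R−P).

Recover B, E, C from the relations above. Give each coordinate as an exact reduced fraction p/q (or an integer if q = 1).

B = (-14, -8)
C = (19, -2)
E = (4, -2)

1. E_x = 4  [line 6·x + -3·y + -30 = 0 ∩ |ED|² = 180]
2. E_y = -2  [line 6·x + -3·y + -30 = 0 ∩ |ED|² = 180]
   → E = (4, -2)
3. C_x = 19  [C is the reflection of G across E]
4. C_y = -2  [C is the reflection of G across E]
   → C = (19, -2)
5. B_x = -14  [2·signedArea(BED) = 180 ∩ EB · CD = 450]
6. B_y = -8  [2·signedArea(BED) = 180 ∩ EB · CD = 450]
   → B = (-14, -8)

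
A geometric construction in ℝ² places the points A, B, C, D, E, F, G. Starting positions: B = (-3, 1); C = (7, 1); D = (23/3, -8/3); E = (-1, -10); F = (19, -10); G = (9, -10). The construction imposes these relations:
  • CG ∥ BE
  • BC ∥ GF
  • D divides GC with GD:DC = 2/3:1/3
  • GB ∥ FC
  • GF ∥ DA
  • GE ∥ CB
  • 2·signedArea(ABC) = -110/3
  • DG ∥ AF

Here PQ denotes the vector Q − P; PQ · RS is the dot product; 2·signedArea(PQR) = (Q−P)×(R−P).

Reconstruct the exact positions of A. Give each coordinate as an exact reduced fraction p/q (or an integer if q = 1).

1. A_x = 53/3  [DG ∥ AF ∩ GF ∥ DA]
2. A_y = -8/3  [DG ∥ AF ∩ GF ∥ DA]
   → A = (53/3, -8/3)

A = (53/3, -8/3)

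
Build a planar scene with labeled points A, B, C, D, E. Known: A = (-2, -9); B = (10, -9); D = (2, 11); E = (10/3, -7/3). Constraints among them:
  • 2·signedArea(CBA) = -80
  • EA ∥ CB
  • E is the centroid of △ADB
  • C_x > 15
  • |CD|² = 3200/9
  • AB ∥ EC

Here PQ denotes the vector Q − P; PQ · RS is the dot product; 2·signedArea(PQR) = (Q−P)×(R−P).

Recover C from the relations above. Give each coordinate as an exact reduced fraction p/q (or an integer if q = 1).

C = (46/3, -7/3)

1. C_x = 46/3  [EA ∥ CB ∩ AB ∥ EC]
2. C_y = -7/3  [EA ∥ CB ∩ AB ∥ EC]
   → C = (46/3, -7/3)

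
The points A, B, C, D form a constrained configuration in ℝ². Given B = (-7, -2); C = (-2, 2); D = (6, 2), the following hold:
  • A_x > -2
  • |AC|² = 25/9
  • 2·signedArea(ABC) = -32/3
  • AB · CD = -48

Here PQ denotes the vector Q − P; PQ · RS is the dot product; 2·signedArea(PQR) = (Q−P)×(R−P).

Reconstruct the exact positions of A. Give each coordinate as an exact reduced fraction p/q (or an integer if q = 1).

1. A_x = -1  [AB · CD = -48 ∩ 2·signedArea(ABC) = -32/3]
2. A_y = 2/3  [AB · CD = -48 ∩ 2·signedArea(ABC) = -32/3]
   → A = (-1, 2/3)

A = (-1, 2/3)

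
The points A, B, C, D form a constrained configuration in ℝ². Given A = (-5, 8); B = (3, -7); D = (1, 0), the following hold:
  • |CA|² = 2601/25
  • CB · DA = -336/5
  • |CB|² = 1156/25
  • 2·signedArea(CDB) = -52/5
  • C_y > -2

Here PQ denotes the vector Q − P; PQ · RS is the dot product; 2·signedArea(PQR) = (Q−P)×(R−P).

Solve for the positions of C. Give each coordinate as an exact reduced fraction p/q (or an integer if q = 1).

1. C_x = -1/5  [CB · DA = -336/5 ∩ 2·signedArea(CDB) = -52/5]
2. C_y = -1  [CB · DA = -336/5 ∩ 2·signedArea(CDB) = -52/5]
   → C = (-1/5, -1)

C = (-1/5, -1)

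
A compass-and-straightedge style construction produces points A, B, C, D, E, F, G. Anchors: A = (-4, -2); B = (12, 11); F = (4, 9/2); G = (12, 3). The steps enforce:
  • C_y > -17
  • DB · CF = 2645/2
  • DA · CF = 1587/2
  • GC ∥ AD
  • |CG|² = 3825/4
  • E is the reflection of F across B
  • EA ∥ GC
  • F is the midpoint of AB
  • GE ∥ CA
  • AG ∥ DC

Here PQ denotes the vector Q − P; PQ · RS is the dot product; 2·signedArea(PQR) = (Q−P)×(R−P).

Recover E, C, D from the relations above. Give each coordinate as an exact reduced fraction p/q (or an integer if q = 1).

1. E_x = 20  [E is the reflection of F across B]
2. E_y = 35/2  [E is the reflection of F across B]
   → E = (20, 35/2)
3. C_x = -12  [GE ∥ CA ∩ EA ∥ GC]
4. C_y = -33/2  [GE ∥ CA ∩ EA ∥ GC]
   → C = (-12, -33/2)
5. D_x = -28  [AG ∥ DC ∩ GC ∥ AD]
6. D_y = -43/2  [AG ∥ DC ∩ GC ∥ AD]
   → D = (-28, -43/2)

C = (-12, -33/2)
D = (-28, -43/2)
E = (20, 35/2)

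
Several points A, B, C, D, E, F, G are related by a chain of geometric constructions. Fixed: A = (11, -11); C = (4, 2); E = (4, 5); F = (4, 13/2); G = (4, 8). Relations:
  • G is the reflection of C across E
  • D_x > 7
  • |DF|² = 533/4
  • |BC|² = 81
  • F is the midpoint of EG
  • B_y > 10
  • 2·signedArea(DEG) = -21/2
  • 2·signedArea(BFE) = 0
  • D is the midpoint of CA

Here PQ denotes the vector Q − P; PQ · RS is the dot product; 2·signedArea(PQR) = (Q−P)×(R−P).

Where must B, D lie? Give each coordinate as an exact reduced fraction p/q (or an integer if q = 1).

1. B_x = 4  [2·signedArea(BFE) = 0]
2. B_y = 11  [|BC|² = 81]
   → B = (4, 11)
3. D_x = 15/2  [D is the midpoint of CA]
4. D_y = -9/2  [D is the midpoint of CA]
   → D = (15/2, -9/2)

B = (4, 11)
D = (15/2, -9/2)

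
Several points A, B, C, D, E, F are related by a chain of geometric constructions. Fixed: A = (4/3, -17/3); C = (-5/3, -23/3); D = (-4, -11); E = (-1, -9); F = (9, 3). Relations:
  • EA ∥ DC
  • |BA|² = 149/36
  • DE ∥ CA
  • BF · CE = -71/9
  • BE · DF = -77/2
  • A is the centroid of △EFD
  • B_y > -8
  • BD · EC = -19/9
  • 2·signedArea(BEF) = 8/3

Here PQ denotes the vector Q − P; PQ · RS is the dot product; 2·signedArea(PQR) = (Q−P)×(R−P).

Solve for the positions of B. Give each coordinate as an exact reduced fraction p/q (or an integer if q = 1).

B = (1/6, -22/3)

1. B_x = 1/6  [BF · CE = -71/9 ∩ 2·signedArea(BEF) = 8/3]
2. B_y = -22/3  [BF · CE = -71/9 ∩ 2·signedArea(BEF) = 8/3]
   → B = (1/6, -22/3)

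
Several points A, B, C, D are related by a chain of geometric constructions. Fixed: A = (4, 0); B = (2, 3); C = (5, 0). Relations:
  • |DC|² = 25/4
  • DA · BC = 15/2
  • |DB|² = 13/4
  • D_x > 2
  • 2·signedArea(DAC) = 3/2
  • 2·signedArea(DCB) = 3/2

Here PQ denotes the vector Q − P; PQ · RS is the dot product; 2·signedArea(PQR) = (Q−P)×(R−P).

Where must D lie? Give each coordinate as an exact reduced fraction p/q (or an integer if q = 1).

D = (3, 3/2)

1. D_x = 3  [2·signedArea(DAC) = 3/2 ∩ 2·signedArea(DCB) = 3/2]
2. D_y = 3/2  [2·signedArea(DAC) = 3/2 ∩ 2·signedArea(DCB) = 3/2]
   → D = (3, 3/2)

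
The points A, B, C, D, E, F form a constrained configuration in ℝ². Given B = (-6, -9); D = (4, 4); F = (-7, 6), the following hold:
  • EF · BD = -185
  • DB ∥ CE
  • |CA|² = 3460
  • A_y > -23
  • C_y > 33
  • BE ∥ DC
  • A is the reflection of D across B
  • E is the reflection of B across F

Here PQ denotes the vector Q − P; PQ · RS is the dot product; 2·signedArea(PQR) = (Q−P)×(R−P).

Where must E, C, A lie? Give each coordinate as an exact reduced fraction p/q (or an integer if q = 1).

1. E_x = -8  [E is the reflection of B across F]
2. E_y = 21  [E is the reflection of B across F]
   → E = (-8, 21)
3. C_x = 2  [DB ∥ CE ∩ BE ∥ DC]
4. C_y = 34  [DB ∥ CE ∩ BE ∥ DC]
   → C = (2, 34)
5. A_x = -16  [A is the reflection of D across B]
6. A_y = -22  [A is the reflection of D across B]
   → A = (-16, -22)

A = (-16, -22)
C = (2, 34)
E = (-8, 21)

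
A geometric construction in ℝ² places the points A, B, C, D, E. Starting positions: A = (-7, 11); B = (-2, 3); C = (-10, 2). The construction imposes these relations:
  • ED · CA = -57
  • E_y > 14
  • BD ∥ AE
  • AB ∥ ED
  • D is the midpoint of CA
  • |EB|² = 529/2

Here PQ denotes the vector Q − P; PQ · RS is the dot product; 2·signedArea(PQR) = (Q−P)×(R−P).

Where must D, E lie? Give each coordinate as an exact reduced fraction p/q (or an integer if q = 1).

D = (-17/2, 13/2)
E = (-27/2, 29/2)

1. D_x = -17/2  [D is the midpoint of CA]
2. D_y = 13/2  [D is the midpoint of CA]
   → D = (-17/2, 13/2)
3. E_x = -27/2  [AB ∥ ED ∩ BD ∥ AE]
4. E_y = 29/2  [AB ∥ ED ∩ BD ∥ AE]
   → E = (-27/2, 29/2)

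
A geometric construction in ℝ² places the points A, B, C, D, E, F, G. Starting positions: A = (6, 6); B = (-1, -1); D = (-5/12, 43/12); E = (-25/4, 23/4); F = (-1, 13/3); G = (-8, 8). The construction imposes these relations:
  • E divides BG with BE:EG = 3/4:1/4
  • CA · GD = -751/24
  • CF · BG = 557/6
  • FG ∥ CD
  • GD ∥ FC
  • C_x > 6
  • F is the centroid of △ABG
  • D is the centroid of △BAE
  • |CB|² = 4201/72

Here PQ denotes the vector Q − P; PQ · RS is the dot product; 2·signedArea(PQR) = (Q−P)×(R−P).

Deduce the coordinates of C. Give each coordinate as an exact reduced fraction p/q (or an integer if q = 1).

1. C_x = 79/12  [FG ∥ CD ∩ GD ∥ FC]
2. C_y = -1/12  [FG ∥ CD ∩ GD ∥ FC]
   → C = (79/12, -1/12)

C = (79/12, -1/12)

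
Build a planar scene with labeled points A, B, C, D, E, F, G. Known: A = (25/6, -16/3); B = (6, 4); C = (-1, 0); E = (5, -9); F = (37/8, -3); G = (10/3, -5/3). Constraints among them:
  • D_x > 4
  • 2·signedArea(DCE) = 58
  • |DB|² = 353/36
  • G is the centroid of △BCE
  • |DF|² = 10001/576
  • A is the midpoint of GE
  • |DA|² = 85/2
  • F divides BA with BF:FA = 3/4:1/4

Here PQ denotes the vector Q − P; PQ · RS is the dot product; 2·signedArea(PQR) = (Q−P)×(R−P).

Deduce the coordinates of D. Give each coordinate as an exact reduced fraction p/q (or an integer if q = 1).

1. D_x = 14/3  [line 9·x + 6·y + -49 = 0 ∩ |DB|² = 353/36]
2. D_y = 7/6  [line 9·x + 6·y + -49 = 0 ∩ |DB|² = 353/36]
   → D = (14/3, 7/6)

D = (14/3, 7/6)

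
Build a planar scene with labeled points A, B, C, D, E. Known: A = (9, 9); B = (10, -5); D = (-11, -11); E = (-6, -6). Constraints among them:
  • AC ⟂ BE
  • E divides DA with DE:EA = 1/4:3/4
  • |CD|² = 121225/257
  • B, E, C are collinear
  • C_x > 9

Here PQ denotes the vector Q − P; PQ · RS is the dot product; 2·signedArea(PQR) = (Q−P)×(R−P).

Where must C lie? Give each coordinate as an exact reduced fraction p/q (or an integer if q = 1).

C = (2538/257, -1287/257)

1. C_x = 2538/257  [B, E, C are collinear ∩ AC ⟂ BE]
2. C_y = -1287/257  [B, E, C are collinear ∩ AC ⟂ BE]
   → C = (2538/257, -1287/257)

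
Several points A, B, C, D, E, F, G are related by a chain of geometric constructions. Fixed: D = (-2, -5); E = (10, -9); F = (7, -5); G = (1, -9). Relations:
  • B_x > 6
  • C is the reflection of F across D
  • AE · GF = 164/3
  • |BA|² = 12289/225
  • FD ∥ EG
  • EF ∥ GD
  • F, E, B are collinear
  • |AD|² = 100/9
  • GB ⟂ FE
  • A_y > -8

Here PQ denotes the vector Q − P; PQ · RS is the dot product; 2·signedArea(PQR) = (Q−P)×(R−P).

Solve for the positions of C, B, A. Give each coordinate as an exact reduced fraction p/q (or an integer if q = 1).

A = (0, -23/3)
B = (169/25, -117/25)
C = (-11, -5)

1. C_x = -11  [C is the reflection of F across D]
2. C_y = -5  [C is the reflection of F across D]
   → C = (-11, -5)
3. B_x = 169/25  [F, E, B are collinear ∩ GB ⟂ FE]
4. B_y = -117/25  [F, E, B are collinear ∩ GB ⟂ FE]
   → B = (169/25, -117/25)
5. A_x = 0  [line -6·x + -4·y + -92/3 = 0 ∩ |BA|² = 12289/225]
6. A_y = -23/3  [line -6·x + -4·y + -92/3 = 0 ∩ |BA|² = 12289/225]
   → A = (0, -23/3)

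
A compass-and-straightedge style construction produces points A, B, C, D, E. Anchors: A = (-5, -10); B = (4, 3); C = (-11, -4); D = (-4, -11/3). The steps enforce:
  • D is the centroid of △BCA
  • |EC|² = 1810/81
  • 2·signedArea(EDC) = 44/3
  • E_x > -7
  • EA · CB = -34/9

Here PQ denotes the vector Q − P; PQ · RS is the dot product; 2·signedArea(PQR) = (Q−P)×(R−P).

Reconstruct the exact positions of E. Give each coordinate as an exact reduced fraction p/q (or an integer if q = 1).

E = (-20/3, -53/9)

1. E_x = -20/3  [EA · CB = -34/9 ∩ 2·signedArea(EDC) = 44/3]
2. E_y = -53/9  [EA · CB = -34/9 ∩ 2·signedArea(EDC) = 44/3]
   → E = (-20/3, -53/9)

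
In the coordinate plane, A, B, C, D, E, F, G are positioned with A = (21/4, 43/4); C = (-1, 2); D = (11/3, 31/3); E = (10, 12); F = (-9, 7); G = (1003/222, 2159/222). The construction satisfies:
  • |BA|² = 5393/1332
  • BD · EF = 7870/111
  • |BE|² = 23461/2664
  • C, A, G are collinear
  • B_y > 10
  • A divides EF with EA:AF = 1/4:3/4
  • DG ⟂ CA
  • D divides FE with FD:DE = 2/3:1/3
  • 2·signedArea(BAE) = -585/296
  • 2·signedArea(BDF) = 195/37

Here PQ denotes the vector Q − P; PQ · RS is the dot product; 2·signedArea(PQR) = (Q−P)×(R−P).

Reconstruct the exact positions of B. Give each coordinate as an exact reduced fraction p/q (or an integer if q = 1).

1. B_x = 3223/444  [2·signedArea(BDF) = 195/37 ∩ BD · EF = 7870/111]
2. B_y = 4823/444  [2·signedArea(BDF) = 195/37 ∩ BD · EF = 7870/111]
   → B = (3223/444, 4823/444)

B = (3223/444, 4823/444)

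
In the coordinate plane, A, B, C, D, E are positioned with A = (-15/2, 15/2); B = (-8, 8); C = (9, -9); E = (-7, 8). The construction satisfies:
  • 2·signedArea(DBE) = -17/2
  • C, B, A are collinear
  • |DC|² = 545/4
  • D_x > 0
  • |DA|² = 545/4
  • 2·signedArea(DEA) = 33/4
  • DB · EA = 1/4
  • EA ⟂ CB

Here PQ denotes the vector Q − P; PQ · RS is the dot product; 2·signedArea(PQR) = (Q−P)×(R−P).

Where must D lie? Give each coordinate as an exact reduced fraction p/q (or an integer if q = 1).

1. D_x = 1  [2·signedArea(DBE) = -17/2 ∩ DB · EA = 1/4]
2. D_y = -1/2  [2·signedArea(DBE) = -17/2 ∩ DB · EA = 1/4]
   → D = (1, -1/2)

D = (1, -1/2)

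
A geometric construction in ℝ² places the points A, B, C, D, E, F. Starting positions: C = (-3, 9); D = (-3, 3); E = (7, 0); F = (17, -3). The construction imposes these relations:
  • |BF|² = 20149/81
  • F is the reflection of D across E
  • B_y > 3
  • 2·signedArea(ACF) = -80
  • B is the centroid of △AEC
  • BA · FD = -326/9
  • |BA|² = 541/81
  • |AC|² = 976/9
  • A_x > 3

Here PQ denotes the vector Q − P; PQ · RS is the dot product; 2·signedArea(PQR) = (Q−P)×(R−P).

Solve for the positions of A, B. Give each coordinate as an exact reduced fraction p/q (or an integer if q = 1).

1. A_x = 11/3  [line 12·x + 20·y + -64 = 0 ∩ |AC|² = 976/9]
2. A_y = 1  [line 12·x + 20·y + -64 = 0 ∩ |AC|² = 976/9]
   → A = (11/3, 1)
3. B_x = 23/9  [B is the centroid of △AEC]
4. B_y = 10/3  [B is the centroid of △AEC]
   → B = (23/9, 10/3)

A = (11/3, 1)
B = (23/9, 10/3)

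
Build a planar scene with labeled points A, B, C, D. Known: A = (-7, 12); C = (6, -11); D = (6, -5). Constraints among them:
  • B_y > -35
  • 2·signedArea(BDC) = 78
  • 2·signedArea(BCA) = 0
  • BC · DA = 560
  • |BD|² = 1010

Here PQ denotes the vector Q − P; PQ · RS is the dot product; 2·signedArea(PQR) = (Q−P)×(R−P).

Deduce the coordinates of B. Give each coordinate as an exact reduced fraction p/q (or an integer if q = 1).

B = (19, -34)

1. B_x = 19  [2·signedArea(BCA) = 0 ∩ 2·signedArea(BDC) = 78]
2. B_y = -34  [2·signedArea(BCA) = 0 ∩ 2·signedArea(BDC) = 78]
   → B = (19, -34)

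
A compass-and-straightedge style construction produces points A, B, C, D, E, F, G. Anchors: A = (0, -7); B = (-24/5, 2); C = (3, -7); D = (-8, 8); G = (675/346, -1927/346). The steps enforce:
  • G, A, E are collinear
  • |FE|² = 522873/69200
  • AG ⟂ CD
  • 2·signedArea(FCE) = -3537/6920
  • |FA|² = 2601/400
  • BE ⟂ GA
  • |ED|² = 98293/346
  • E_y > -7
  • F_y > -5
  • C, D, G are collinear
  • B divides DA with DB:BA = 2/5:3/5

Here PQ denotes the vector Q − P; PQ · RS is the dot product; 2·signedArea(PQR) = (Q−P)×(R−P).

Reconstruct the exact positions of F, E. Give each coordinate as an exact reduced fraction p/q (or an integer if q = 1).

E = (405/346, -2125/346)
F = (-6/5, -19/4)

1. E_x = 405/346  [G, A, E are collinear ∩ BE ⟂ GA]
2. E_y = -2125/346  [G, A, E are collinear ∩ BE ⟂ GA]
   → E = (405/346, -2125/346)
3. F_x = -6/5  [line -297/346·x + -633/346·y + -67263/6920 = 0 ∩ |FA|² = 2601/400]
4. F_y = -19/4  [line -297/346·x + -633/346·y + -67263/6920 = 0 ∩ |FA|² = 2601/400]
   → F = (-6/5, -19/4)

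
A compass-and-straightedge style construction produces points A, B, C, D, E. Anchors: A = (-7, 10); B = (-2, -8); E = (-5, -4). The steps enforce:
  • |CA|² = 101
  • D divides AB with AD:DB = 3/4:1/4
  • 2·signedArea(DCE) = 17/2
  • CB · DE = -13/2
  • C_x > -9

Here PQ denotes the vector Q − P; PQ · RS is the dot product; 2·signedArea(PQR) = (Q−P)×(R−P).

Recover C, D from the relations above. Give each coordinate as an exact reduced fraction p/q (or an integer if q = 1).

C = (-8, 0)
D = (-13/4, -7/2)

1. D_x = -13/4  [D divides AB with AD:DB = 3/4:1/4]
2. D_y = -7/2  [D divides AB with AD:DB = 3/4:1/4]
   → D = (-13/4, -7/2)
3. C_x = -8  [CB · DE = -13/2 ∩ 2·signedArea(DCE) = 17/2]
4. C_y = 0  [CB · DE = -13/2 ∩ 2·signedArea(DCE) = 17/2]
   → C = (-8, 0)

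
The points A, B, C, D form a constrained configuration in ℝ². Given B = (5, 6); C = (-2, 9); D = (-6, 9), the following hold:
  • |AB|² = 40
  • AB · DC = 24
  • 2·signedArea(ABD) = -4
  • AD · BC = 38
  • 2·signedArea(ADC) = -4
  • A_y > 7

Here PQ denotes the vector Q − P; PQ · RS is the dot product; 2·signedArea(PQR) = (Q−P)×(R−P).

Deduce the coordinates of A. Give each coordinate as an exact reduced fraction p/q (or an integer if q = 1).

1. A_x = -1  [2·signedArea(ADC) = -4 ∩ 2·signedArea(ABD) = -4]
2. A_y = 8  [2·signedArea(ADC) = -4 ∩ 2·signedArea(ABD) = -4]
   → A = (-1, 8)

A = (-1, 8)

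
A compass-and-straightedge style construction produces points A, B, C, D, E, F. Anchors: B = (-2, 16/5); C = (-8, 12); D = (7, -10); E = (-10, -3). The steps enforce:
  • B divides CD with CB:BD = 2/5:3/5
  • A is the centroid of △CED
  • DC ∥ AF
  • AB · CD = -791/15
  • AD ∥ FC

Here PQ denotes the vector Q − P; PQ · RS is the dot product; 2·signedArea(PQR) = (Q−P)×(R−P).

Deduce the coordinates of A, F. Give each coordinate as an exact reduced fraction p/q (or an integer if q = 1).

A = (-11/3, -1/3)
F = (-56/3, 65/3)

1. A_x = -11/3  [A is the centroid of △CED]
2. A_y = -1/3  [A is the centroid of △CED]
   → A = (-11/3, -1/3)
3. F_x = -56/3  [AD ∥ FC ∩ DC ∥ AF]
4. F_y = 65/3  [AD ∥ FC ∩ DC ∥ AF]
   → F = (-56/3, 65/3)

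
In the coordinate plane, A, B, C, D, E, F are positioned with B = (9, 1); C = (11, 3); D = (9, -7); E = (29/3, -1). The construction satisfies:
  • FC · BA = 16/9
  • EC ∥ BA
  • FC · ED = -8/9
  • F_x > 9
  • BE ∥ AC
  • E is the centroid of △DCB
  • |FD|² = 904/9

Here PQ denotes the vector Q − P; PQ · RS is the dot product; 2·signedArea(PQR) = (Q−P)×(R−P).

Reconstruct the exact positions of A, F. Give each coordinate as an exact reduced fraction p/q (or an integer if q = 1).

1. A_x = 31/3  [BE ∥ AC ∩ EC ∥ BA]
2. A_y = 5  [BE ∥ AC ∩ EC ∥ BA]
   → A = (31/3, 5)
3. F_x = 29/3  [FC · BA = 16/9 ∩ FC · ED = -8/9]
4. F_y = 3  [FC · BA = 16/9 ∩ FC · ED = -8/9]
   → F = (29/3, 3)

A = (31/3, 5)
F = (29/3, 3)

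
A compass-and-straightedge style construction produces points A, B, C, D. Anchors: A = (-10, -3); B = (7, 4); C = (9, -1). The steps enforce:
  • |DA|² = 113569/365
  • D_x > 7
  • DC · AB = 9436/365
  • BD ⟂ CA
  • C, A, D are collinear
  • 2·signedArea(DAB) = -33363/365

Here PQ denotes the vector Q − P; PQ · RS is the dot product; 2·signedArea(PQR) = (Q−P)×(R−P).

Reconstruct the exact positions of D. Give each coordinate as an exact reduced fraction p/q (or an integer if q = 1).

1. D_x = 2753/365  [C, A, D are collinear ∩ BD ⟂ CA]
2. D_y = -421/365  [C, A, D are collinear ∩ BD ⟂ CA]
   → D = (2753/365, -421/365)

D = (2753/365, -421/365)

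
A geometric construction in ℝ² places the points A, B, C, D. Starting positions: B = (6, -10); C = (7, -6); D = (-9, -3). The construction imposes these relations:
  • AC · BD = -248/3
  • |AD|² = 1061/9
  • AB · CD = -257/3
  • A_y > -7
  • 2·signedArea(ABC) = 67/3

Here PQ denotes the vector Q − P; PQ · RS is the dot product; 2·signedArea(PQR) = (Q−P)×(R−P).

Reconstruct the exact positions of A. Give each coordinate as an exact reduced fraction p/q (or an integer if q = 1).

1. A_x = 4/3  [AC · BD = -248/3 ∩ AB · CD = -257/3]
2. A_y = -19/3  [AC · BD = -248/3 ∩ AB · CD = -257/3]
   → A = (4/3, -19/3)

A = (4/3, -19/3)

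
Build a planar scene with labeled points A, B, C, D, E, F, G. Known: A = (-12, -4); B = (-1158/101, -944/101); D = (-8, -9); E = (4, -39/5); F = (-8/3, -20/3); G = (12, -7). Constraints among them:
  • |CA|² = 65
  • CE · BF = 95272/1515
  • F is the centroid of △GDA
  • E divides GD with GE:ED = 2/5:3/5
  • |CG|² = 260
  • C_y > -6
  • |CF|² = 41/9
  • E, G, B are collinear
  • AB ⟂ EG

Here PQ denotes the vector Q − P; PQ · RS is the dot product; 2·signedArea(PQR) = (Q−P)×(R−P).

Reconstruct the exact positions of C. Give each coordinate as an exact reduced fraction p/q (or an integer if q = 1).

1. C_x = -4  [line -2666/303·x + -812/303·y + -4908/101 = 0 ∩ |CF|² = 41/9]
2. C_y = -5  [line -2666/303·x + -812/303·y + -4908/101 = 0 ∩ |CF|² = 41/9]
   → C = (-4, -5)

C = (-4, -5)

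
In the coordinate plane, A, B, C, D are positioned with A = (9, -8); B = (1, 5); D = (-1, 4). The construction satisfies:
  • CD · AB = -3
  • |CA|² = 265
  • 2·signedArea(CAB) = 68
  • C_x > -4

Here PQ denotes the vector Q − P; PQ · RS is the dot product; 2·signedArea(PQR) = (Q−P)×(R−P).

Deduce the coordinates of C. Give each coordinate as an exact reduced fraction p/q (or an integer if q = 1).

C = (-3, 3)

1. C_x = -3  [CD · AB = -3 ∩ 2·signedArea(CAB) = 68]
2. C_y = 3  [CD · AB = -3 ∩ 2·signedArea(CAB) = 68]
   → C = (-3, 3)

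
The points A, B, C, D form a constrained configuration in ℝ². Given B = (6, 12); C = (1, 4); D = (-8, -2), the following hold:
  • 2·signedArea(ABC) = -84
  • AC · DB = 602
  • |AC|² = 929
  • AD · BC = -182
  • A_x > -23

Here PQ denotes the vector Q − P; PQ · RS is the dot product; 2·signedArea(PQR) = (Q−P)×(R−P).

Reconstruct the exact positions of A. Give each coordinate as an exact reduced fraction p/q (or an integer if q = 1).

A = (-22, -16)

1. A_x = -22  [AC · DB = 602 ∩ AD · BC = -182]
2. A_y = -16  [AC · DB = 602 ∩ AD · BC = -182]
   → A = (-22, -16)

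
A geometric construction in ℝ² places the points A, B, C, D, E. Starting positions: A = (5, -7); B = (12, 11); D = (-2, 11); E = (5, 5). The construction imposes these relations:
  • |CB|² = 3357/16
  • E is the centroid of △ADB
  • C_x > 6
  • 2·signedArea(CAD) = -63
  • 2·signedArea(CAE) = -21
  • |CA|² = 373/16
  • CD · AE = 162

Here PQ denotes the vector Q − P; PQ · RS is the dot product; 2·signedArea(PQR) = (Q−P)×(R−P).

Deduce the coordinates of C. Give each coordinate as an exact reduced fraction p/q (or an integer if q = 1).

1. C_x = 27/4  [2·signedArea(CAE) = -21 ∩ 2·signedArea(CAD) = -63]
2. C_y = -5/2  [2·signedArea(CAE) = -21 ∩ 2·signedArea(CAD) = -63]
   → C = (27/4, -5/2)

C = (27/4, -5/2)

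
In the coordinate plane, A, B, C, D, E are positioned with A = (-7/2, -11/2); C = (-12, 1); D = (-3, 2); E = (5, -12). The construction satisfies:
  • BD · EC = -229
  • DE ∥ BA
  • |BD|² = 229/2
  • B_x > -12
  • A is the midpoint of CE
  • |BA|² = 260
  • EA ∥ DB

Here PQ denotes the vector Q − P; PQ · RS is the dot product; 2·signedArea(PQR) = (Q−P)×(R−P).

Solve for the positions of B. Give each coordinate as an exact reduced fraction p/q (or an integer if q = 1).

B = (-23/2, 17/2)

1. B_x = -23/2  [DE ∥ BA ∩ EA ∥ DB]
2. B_y = 17/2  [DE ∥ BA ∩ EA ∥ DB]
   → B = (-23/2, 17/2)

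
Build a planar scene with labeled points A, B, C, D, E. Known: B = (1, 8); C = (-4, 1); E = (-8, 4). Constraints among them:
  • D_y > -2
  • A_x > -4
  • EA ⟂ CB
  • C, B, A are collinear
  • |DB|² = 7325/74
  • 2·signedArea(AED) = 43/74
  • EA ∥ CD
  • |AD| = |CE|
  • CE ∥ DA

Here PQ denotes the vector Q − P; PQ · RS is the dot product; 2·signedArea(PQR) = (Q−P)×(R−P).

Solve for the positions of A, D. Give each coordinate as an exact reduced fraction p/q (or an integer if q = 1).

1. A_x = -291/74  [C, B, A are collinear ∩ EA ⟂ CB]
2. A_y = 81/74  [C, B, A are collinear ∩ EA ⟂ CB]
   → A = (-291/74, 81/74)
3. D_x = 5/74  [CE ∥ DA ∩ EA ∥ CD]
4. D_y = -141/74  [CE ∥ DA ∩ EA ∥ CD]
   → D = (5/74, -141/74)

A = (-291/74, 81/74)
D = (5/74, -141/74)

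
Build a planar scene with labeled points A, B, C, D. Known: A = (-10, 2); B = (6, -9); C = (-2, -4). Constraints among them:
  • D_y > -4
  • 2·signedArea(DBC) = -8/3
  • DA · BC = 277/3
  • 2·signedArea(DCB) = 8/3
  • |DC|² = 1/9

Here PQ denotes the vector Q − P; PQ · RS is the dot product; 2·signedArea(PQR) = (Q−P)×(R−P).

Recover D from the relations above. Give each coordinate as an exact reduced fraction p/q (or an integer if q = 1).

D = (-2, -11/3)

1. D_x = -2  [2·signedArea(DCB) = 8/3 ∩ DA · BC = 277/3]
2. D_y = -11/3  [2·signedArea(DCB) = 8/3 ∩ DA · BC = 277/3]
   → D = (-2, -11/3)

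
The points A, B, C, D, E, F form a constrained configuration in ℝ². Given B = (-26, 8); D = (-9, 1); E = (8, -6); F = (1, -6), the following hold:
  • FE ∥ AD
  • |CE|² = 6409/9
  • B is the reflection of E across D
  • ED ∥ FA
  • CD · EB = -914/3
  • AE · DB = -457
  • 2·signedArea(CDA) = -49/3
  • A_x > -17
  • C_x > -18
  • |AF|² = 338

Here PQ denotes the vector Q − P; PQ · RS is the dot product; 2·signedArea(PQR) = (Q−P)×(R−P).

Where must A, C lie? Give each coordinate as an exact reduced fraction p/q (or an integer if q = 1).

A = (-16, 1)
C = (-17, 10/3)

1. A_x = -16  [FE ∥ AD ∩ ED ∥ FA]
2. A_y = 1  [FE ∥ AD ∩ ED ∥ FA]
   → A = (-16, 1)
3. C_x = -17  [CD · EB = -914/3 ∩ 2·signedArea(CDA) = -49/3]
4. C_y = 10/3  [CD · EB = -914/3 ∩ 2·signedArea(CDA) = -49/3]
   → C = (-17, 10/3)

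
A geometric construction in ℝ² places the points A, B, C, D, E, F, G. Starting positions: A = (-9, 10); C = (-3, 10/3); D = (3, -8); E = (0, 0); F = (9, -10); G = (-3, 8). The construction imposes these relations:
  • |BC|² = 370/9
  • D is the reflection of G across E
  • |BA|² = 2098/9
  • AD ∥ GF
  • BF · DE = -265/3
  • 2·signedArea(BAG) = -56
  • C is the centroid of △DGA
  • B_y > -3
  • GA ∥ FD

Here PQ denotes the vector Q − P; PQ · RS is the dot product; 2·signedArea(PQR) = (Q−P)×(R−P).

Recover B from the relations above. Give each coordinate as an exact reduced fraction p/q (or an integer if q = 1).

1. B_x = 0  [BF · DE = -265/3 ∩ 2·signedArea(BAG) = -56]
2. B_y = -7/3  [BF · DE = -265/3 ∩ 2·signedArea(BAG) = -56]
   → B = (0, -7/3)

B = (0, -7/3)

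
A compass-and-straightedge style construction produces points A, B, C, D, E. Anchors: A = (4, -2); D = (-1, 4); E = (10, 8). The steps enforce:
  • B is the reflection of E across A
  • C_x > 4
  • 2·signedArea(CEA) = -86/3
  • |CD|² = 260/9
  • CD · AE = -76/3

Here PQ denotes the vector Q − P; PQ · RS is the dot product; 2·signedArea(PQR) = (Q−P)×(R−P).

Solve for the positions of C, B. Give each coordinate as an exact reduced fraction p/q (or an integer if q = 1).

1. C_x = 13/3  [2·signedArea(CEA) = -86/3 ∩ CD · AE = -76/3]
2. C_y = 10/3  [2·signedArea(CEA) = -86/3 ∩ CD · AE = -76/3]
   → C = (13/3, 10/3)
3. B_x = -2  [B is the reflection of E across A]
4. B_y = -12  [B is the reflection of E across A]
   → B = (-2, -12)

B = (-2, -12)
C = (13/3, 10/3)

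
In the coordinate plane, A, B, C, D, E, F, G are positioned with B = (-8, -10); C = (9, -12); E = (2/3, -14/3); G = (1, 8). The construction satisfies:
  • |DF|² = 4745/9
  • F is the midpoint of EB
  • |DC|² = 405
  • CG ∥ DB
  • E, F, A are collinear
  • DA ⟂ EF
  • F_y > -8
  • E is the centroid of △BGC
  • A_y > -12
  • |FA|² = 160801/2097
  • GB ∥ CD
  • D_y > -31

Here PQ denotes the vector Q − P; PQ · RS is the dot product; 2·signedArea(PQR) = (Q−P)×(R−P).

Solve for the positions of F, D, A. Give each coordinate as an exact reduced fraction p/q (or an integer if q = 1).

1. F_x = -11/3  [F is the midpoint of EB]
2. F_y = -22/3  [F is the midpoint of EB]
   → F = (-11/3, -22/3)
3. D_x = 0  [CG ∥ DB ∩ GB ∥ CD]
4. D_y = -30  [CG ∥ DB ∩ GB ∥ CD]
   → D = (0, -30)
5. A_x = -2592/233  [E, F, A are collinear ∩ DA ⟂ EF]
6. A_y = -2778/233  [E, F, A are collinear ∩ DA ⟂ EF]
   → A = (-2592/233, -2778/233)

A = (-2592/233, -2778/233)
D = (0, -30)
F = (-11/3, -22/3)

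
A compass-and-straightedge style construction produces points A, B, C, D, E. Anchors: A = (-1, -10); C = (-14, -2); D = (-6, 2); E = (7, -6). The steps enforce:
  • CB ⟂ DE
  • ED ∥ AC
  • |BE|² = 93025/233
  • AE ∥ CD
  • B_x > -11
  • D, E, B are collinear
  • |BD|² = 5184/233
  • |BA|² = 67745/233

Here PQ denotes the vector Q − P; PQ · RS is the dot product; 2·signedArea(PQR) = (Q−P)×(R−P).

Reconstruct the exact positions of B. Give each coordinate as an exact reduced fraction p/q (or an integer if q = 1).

B = (-2334/233, 1042/233)

1. B_x = -2334/233  [D, E, B are collinear ∩ CB ⟂ DE]
2. B_y = 1042/233  [D, E, B are collinear ∩ CB ⟂ DE]
   → B = (-2334/233, 1042/233)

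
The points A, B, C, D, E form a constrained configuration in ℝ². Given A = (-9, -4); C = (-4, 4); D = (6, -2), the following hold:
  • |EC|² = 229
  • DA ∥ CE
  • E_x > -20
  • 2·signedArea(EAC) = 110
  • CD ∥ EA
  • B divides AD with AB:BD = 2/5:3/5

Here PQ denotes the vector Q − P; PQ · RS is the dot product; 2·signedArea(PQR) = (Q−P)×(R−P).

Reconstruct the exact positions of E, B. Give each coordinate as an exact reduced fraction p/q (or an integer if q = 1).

1. E_x = -19  [CD ∥ EA ∩ DA ∥ CE]
2. E_y = 2  [CD ∥ EA ∩ DA ∥ CE]
   → E = (-19, 2)
3. B_x = -3  [B divides AD with AB:BD = 2/5:3/5]
4. B_y = -16/5  [B divides AD with AB:BD = 2/5:3/5]
   → B = (-3, -16/5)

B = (-3, -16/5)
E = (-19, 2)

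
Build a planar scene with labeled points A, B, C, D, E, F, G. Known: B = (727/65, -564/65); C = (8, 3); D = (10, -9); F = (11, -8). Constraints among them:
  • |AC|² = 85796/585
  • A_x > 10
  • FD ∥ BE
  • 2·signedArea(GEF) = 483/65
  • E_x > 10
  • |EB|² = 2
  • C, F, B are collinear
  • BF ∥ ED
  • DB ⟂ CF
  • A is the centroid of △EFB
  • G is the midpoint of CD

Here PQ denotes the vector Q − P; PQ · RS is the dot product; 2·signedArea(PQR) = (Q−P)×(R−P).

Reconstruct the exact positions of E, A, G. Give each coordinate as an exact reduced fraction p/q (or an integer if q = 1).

A = (2104/195, -571/65)
E = (662/65, -629/65)
G = (9, -3)

1. E_x = 662/65  [BF ∥ ED ∩ FD ∥ BE]
2. E_y = -629/65  [BF ∥ ED ∩ FD ∥ BE]
   → E = (662/65, -629/65)
3. A_x = 2104/195  [A is the centroid of △EFB]
4. A_y = -571/65  [A is the centroid of △EFB]
   → A = (2104/195, -571/65)
5. G_x = 9  [G is the midpoint of CD]
6. G_y = -3  [G is the midpoint of CD]
   → G = (9, -3)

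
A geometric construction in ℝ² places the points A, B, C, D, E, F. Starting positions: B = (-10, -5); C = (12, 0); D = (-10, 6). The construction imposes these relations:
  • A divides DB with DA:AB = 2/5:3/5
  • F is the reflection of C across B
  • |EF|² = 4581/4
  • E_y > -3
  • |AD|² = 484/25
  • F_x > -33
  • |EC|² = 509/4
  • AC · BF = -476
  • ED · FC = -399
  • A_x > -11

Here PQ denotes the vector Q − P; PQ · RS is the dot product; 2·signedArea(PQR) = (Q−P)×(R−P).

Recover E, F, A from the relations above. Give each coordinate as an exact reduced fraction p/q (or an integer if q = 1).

A = (-10, 8/5)
E = (1, -5/2)
F = (-32, -10)

1. F_x = -32  [F is the reflection of C across B]
2. F_y = -10  [F is the reflection of C across B]
   → F = (-32, -10)
3. A_x = -10  [A divides DB with DA:AB = 2/5:3/5]
4. A_y = 8/5  [A divides DB with DA:AB = 2/5:3/5]
   → A = (-10, 8/5)
5. E_x = 1  [line -44·x + -10·y + 19 = 0 ∩ |EC|² = 509/4]
6. E_y = -5/2  [line -44·x + -10·y + 19 = 0 ∩ |EC|² = 509/4]
   → E = (1, -5/2)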